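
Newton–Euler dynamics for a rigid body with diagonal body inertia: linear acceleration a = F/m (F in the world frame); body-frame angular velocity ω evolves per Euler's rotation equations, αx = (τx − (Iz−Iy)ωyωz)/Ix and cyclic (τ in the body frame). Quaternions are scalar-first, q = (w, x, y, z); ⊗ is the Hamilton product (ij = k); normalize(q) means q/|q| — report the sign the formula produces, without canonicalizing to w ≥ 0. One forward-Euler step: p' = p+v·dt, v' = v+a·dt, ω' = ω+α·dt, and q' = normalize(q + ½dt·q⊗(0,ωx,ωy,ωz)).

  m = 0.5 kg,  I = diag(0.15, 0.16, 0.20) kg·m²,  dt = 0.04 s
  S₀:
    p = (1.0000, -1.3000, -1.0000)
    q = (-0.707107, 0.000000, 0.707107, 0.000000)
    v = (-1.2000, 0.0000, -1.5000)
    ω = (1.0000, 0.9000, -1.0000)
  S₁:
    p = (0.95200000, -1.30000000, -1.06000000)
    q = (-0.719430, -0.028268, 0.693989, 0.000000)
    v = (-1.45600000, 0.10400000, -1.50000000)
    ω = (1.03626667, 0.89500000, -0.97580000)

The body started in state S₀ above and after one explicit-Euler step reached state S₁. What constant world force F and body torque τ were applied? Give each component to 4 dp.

Δv = v₁−v₀ = (-0.25600000, 0.10400000, 0.00000000)
m·(v₁−v₀)/dt = (-3.2000, 1.3000, 0.0000)
Δω = ω₁−ω₀ = (0.03626667, -0.00500000, 0.02420000)
τ = I·(Δω/dt) + ω₀×(Iω₀) = (0.1000, 0.0300, 0.1300)

F = (-3.2000, 1.3000, 0.0000)
τ = (0.1000, 0.0300, 0.1300)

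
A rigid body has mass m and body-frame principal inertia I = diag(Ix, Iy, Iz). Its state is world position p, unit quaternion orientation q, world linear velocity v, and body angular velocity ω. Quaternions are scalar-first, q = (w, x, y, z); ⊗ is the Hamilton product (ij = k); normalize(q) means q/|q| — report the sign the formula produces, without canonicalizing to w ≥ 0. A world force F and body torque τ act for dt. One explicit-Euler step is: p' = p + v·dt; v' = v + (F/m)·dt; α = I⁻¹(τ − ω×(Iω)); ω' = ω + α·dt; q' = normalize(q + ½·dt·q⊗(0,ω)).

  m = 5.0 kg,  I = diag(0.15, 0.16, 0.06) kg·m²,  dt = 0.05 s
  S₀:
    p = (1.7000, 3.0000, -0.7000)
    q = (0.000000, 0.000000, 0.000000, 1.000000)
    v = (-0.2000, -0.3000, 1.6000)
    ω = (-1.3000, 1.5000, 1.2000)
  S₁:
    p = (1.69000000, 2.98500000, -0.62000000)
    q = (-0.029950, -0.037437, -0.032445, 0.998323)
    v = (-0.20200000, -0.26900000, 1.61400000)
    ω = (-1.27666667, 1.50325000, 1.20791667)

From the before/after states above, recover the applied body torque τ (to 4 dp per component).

Δω = ω₁−ω₀ = (0.02333333, 0.00325000, 0.00791667)
τ = I·(Δω/dt) + ω₀×(Iω₀) = (-0.1100, -0.1300, -0.0100)

τ = (-0.1100, -0.1300, -0.0100)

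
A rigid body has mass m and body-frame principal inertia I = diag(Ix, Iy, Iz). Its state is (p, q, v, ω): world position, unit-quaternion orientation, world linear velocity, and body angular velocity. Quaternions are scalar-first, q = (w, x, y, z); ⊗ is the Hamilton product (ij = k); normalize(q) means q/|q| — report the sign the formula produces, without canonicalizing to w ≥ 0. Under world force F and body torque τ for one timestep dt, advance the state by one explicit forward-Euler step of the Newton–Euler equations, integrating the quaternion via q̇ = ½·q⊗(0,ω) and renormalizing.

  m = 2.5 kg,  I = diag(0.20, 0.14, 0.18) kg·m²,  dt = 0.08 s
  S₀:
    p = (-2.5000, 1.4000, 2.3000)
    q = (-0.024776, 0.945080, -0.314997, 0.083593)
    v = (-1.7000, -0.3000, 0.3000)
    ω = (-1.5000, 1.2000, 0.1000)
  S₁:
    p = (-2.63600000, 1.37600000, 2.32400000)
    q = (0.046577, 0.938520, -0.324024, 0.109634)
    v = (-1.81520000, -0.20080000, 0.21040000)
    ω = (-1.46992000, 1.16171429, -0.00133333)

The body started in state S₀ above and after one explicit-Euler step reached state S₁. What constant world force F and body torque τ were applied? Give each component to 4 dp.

Δv = v₁−v₀ = (-0.11520000, 0.09920000, -0.08960000)
applied force F = (-3.6000, 3.1000, -2.8000)
ω₁ − ω₀ = (0.03008000, -0.03828571, -0.10133333)
precession coupling = (0.0048, -0.0030, 0.1080)
applied torque τ = (0.0800, -0.0700, -0.1200)

F = (-3.6000, 3.1000, -2.8000)
τ = (0.0800, -0.0700, -0.1200)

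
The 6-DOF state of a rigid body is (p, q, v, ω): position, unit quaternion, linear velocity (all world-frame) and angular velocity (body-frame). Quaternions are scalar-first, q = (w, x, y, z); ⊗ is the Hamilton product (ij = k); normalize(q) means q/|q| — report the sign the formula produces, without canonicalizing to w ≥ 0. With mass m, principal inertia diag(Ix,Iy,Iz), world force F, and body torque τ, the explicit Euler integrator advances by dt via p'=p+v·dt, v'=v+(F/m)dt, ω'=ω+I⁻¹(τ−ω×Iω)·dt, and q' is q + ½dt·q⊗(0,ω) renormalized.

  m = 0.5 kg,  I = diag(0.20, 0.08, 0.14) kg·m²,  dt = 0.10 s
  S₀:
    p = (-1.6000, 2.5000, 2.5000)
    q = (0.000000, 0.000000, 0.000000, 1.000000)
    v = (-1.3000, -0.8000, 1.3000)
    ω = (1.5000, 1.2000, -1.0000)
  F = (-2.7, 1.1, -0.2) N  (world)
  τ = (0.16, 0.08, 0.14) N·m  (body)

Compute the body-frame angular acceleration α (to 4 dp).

α = (1.1600, 2.1250, 2.5429)

gyro term ω×Iω = (-0.0720, -0.0900, -0.2160)
angular accel α = (1.1600, 2.1250, 2.5429)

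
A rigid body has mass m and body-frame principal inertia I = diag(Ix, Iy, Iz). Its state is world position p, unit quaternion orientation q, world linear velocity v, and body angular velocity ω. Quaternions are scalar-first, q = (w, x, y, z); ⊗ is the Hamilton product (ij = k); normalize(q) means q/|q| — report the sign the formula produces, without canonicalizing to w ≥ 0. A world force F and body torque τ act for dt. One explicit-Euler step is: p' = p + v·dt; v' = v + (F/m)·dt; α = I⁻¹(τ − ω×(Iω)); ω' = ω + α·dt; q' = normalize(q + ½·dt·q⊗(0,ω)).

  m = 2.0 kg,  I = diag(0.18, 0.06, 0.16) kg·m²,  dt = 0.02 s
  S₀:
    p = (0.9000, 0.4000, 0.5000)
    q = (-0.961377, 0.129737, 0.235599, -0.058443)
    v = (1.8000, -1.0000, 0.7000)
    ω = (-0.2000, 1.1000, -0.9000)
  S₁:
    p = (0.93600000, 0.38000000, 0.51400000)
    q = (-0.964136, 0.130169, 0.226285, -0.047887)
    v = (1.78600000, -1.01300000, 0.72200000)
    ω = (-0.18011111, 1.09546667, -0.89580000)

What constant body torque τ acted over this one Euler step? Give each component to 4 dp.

Δω = ω₁−ω₀ = (0.01988889, -0.00453333, 0.00420000)
precession coupling = (-0.0990, 0.0036, 0.0264)
I·α + gyro = (0.0800, -0.0100, 0.0600)

τ = (0.0800, -0.0100, 0.0600)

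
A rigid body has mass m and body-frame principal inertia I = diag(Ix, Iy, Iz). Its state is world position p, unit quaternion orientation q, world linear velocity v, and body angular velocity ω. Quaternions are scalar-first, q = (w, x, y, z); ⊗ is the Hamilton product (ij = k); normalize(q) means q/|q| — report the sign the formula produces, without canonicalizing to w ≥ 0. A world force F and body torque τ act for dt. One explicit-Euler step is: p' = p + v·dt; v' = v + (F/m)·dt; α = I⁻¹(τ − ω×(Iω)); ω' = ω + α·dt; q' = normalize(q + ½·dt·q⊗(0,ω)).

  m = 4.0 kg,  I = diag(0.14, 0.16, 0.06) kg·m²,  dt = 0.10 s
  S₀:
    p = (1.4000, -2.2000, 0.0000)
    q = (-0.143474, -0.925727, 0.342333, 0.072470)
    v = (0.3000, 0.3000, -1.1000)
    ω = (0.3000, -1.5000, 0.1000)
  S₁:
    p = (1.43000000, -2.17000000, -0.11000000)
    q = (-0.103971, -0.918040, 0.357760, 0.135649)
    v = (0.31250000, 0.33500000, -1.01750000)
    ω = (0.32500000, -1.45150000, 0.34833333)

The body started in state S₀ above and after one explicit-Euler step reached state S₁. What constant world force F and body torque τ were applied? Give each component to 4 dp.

rate change Δω = (0.02500000, 0.04850000, 0.24833333)
ω₀×(Iω₀) = (0.0150, 0.0024, -0.0090)
I·α + gyro = (0.0500, 0.0800, 0.1400)
velocity change Δv = (0.01250000, 0.03500000, 0.08250000)
F = m·Δv/dt = (0.5000, 1.4000, 3.3000)

F = (0.5000, 1.4000, 3.3000)
τ = (0.0500, 0.0800, 0.1400)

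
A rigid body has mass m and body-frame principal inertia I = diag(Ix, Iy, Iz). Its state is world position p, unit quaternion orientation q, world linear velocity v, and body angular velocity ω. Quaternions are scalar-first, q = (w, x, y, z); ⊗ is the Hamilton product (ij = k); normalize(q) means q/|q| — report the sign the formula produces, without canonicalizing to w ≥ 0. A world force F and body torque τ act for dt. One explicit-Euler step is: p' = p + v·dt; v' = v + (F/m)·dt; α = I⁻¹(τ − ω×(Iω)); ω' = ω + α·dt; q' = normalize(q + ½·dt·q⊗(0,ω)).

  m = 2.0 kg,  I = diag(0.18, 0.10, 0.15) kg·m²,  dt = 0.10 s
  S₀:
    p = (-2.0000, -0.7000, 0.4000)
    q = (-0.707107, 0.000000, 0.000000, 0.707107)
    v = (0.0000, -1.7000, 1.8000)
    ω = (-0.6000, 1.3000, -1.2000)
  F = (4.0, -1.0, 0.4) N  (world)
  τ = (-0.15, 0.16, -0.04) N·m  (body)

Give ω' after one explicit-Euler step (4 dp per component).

angular accel α = (-0.4000, 1.3840, -0.6827)
ω' = ω + α·dt = (-0.6400, 1.4384, -1.2683)

ω' = (-0.6400, 1.4384, -1.2683)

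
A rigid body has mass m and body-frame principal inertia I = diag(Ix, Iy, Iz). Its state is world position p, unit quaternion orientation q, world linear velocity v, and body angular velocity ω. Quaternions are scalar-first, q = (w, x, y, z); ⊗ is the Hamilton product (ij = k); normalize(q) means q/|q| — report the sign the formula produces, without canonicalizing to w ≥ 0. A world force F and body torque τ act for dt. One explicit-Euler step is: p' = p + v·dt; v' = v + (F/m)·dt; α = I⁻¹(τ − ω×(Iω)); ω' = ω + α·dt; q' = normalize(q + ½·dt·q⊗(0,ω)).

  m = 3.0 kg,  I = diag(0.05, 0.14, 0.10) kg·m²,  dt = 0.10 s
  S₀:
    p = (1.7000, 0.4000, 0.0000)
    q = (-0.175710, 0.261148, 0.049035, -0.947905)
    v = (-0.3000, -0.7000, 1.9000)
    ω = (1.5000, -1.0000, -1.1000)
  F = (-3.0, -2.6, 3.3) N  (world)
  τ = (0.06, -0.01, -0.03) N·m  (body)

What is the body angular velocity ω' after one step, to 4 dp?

(τ − ω×Iω)/I = (2.0800, -0.6607, 1.0500)
new body rate ω' = (1.7080, -1.0661, -0.9950)

ω' = (1.7080, -1.0661, -0.9950)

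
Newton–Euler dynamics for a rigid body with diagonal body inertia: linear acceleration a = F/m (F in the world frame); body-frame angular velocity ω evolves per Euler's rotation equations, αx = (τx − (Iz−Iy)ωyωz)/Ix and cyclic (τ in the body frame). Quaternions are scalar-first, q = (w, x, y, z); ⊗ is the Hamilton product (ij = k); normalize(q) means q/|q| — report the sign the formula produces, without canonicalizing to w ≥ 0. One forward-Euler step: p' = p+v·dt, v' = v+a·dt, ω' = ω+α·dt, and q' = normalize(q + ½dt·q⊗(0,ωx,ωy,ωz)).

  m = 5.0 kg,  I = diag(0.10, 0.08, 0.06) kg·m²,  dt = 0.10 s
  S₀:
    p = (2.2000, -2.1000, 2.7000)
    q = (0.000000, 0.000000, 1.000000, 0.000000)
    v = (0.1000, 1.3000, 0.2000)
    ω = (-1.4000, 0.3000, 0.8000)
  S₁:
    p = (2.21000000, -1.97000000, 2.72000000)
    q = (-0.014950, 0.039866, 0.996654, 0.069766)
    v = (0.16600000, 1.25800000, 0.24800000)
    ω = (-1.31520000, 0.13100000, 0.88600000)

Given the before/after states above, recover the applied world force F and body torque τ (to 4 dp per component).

rate change Δω = (0.08480000, -0.16900000, 0.08600000)
ω₀×(Iω₀) = (-0.0048, -0.0448, 0.0084)
applied torque τ = (0.0800, -0.1800, 0.0600)
v₁ − v₀ = (0.06600000, -0.04200000, 0.04800000)
F = m·Δv/dt = (3.3000, -2.1000, 2.4000)

F = (3.3000, -2.1000, 2.4000)
τ = (0.0800, -0.1800, 0.0600)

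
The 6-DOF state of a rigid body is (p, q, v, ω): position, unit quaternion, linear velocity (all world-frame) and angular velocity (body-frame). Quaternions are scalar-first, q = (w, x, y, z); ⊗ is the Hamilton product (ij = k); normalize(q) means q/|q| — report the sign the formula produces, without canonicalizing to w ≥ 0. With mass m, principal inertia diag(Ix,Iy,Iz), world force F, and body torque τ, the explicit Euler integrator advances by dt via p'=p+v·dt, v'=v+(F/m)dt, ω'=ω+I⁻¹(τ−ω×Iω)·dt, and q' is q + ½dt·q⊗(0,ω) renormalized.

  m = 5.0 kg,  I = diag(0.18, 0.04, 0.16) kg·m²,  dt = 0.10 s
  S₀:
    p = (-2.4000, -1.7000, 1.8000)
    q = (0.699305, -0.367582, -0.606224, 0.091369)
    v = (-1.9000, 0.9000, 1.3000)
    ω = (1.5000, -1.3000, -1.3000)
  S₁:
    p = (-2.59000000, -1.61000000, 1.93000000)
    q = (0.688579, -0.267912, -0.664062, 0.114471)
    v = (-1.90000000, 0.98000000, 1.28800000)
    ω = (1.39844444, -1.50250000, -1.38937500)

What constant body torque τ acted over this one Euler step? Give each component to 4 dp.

τ = (0.0200, -0.1200, 0.1300)

rate change Δω = (-0.10155556, -0.20250000, -0.08937500)
applied torque τ = (0.0200, -0.1200, 0.1300)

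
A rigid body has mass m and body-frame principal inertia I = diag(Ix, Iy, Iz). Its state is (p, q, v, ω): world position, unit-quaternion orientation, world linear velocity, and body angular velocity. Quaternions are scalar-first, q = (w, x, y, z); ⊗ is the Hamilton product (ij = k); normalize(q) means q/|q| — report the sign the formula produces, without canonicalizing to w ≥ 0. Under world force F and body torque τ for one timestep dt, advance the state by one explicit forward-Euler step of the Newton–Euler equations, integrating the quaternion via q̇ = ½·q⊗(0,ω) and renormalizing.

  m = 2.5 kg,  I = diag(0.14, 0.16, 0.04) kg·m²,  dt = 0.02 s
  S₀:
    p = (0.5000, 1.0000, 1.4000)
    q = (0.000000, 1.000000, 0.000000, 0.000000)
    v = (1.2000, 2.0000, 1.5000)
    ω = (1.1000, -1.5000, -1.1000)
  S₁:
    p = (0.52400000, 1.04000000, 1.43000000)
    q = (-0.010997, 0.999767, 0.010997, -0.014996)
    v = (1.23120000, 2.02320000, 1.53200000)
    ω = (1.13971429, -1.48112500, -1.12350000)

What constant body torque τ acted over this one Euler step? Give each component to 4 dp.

rate change Δω = (0.03971429, 0.01887500, -0.02350000)
τ = I·(Δω/dt) + ω₀×(Iω₀) = (0.0800, 0.0300, -0.0800)

τ = (0.0800, 0.0300, -0.0800)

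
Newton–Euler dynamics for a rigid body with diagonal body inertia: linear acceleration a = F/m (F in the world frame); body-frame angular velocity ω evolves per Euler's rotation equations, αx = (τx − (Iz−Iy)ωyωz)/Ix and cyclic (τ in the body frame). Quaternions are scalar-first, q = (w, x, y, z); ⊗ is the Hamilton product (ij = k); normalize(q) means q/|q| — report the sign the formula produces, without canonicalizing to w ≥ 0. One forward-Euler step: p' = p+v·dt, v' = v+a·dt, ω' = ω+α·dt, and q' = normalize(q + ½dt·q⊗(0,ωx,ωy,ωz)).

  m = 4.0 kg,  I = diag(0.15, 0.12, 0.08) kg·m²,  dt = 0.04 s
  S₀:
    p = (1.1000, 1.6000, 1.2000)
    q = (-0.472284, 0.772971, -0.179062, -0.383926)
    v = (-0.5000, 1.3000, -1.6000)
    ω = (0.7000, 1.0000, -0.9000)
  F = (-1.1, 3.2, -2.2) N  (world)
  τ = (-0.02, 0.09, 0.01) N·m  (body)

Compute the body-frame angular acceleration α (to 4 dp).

α = (-0.3733, 1.1175, 0.3875)

gyro term ω×Iω = (0.0360, -0.0441, -0.0210)
angular accel α = (-0.3733, 1.1175, 0.3875)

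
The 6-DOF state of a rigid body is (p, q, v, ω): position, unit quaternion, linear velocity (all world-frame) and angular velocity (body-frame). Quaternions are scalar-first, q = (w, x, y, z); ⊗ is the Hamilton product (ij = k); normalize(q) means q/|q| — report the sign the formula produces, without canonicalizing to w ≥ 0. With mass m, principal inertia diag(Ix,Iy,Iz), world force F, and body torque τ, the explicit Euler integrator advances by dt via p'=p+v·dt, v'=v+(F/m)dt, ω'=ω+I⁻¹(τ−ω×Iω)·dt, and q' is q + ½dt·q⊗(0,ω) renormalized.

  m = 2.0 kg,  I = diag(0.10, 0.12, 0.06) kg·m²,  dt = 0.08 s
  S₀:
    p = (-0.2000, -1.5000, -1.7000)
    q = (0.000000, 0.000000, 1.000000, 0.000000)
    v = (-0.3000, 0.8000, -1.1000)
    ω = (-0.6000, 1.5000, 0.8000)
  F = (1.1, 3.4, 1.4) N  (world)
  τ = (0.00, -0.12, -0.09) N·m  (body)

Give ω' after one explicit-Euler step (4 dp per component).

(τ − ω×Iω)/I = (0.7200, -0.8400, -1.2000)
new body rate ω' = (-0.5424, 1.4328, 0.7040)

ω' = (-0.5424, 1.4328, 0.7040)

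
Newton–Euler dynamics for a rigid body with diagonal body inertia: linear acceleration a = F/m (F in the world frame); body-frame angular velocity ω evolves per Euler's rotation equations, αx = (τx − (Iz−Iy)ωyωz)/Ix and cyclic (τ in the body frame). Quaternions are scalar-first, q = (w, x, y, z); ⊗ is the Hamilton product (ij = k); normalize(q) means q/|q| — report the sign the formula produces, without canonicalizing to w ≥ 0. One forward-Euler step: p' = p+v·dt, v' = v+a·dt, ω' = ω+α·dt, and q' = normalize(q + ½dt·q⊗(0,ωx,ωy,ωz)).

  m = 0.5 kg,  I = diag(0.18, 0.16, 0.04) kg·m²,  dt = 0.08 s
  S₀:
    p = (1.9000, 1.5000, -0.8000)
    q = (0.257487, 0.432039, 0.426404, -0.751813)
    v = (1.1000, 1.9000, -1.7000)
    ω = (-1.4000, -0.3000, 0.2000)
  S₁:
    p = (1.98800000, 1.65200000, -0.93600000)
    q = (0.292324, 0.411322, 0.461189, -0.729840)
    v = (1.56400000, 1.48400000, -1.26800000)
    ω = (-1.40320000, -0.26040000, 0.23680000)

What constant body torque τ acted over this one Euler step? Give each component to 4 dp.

rate change Δω = (-0.00320000, 0.03960000, 0.03680000)
gyro term ω₀×Iω₀ = (0.0072, -0.0392, -0.0084)
applied torque τ = (0.0000, 0.0400, 0.0100)

τ = (0.0000, 0.0400, 0.0100)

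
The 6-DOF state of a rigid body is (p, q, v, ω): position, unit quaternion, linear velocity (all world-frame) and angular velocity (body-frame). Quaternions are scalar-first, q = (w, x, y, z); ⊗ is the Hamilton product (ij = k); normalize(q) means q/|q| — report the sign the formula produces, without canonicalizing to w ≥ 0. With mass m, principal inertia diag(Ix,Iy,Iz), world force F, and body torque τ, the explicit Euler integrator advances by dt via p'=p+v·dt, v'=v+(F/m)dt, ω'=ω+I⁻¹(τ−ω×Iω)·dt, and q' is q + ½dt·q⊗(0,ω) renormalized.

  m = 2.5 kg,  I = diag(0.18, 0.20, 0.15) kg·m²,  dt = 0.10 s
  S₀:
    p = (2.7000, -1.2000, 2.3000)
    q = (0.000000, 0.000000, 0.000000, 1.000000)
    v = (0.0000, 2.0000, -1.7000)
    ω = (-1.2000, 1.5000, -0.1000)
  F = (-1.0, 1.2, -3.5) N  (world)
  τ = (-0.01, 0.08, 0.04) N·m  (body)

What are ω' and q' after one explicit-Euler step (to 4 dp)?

ω' = (-1.2097, 1.5382, -0.0493)
q' = (0.0050, -0.0747, -0.0597, 0.9954)

gyro term ω×Iω = (0.0075, 0.0036, -0.0360)
angular accel α = (-0.0972, 0.3820, 0.5067)
ω' = ω + α·dt = (-1.2097, 1.5382, -0.0493)
q⊗(0,ω) = (0.1000000, -1.5000000, -1.2000000, 0.0000000)
q' = normalize(q + ½dt·q⊗(0,ω)) = (0.0050, -0.0747, -0.0597, 0.9954)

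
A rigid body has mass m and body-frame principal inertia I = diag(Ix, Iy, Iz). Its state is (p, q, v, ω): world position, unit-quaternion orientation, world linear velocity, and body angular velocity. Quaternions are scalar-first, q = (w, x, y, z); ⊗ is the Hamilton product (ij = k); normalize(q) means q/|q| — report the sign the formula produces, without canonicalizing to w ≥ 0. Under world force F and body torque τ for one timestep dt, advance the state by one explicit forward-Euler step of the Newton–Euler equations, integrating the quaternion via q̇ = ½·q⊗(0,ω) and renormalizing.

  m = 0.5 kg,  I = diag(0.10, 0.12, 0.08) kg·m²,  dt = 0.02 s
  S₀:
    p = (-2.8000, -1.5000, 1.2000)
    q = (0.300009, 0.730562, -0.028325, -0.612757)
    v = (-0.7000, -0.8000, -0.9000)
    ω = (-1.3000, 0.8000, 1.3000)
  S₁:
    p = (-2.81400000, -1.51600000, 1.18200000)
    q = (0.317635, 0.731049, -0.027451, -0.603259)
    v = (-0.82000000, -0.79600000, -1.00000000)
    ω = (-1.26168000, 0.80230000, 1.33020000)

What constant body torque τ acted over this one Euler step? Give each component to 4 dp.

τ = (0.1500, -0.0200, 0.1000)

Δω = ω₁−ω₀ = (0.03832000, 0.00230000, 0.03020000)
precession coupling = (-0.0416, -0.0338, -0.0208)
τ = I·(Δω/dt) + ω₀×(Iω₀) = (0.1500, -0.0200, 0.1000)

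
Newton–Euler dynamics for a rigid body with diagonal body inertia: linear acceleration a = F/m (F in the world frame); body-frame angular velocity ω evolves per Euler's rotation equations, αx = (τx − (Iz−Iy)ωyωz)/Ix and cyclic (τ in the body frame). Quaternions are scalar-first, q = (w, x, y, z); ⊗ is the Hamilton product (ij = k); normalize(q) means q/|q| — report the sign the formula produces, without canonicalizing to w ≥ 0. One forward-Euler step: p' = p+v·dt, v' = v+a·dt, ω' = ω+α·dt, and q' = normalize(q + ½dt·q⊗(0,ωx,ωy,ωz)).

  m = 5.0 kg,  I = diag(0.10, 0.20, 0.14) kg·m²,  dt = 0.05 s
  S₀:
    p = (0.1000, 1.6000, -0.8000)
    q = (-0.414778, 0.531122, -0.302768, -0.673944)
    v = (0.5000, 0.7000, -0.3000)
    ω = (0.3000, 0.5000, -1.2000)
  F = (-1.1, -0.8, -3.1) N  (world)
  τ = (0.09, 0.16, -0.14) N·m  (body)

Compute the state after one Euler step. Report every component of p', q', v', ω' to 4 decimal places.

p' = (0.1250, 1.6350, -0.8150)
q' = (-0.4350, 0.5452, -0.2969, -0.6522)
v' = (0.4890, 0.6920, -0.3310)
ω' = (0.3270, 0.5364, -1.2554)

new position p' = (0.1250, 1.6350, -0.8150)
new velocity v' = (0.4890, 0.6920, -0.3310)
precession coupling ω×(Iω) = (0.0360, 0.0144, 0.0150)
angular accel α = (0.5400, 0.7280, -1.1071)
ω' = ω + α·dt = (0.3270, 0.5364, -1.2554)
2q̇ = q⊗(0,ω) = (-0.8166854, 0.5758602, 0.2277742, 0.8541250)
updated quaternion q' = (-0.4350, 0.5452, -0.2969, -0.6522)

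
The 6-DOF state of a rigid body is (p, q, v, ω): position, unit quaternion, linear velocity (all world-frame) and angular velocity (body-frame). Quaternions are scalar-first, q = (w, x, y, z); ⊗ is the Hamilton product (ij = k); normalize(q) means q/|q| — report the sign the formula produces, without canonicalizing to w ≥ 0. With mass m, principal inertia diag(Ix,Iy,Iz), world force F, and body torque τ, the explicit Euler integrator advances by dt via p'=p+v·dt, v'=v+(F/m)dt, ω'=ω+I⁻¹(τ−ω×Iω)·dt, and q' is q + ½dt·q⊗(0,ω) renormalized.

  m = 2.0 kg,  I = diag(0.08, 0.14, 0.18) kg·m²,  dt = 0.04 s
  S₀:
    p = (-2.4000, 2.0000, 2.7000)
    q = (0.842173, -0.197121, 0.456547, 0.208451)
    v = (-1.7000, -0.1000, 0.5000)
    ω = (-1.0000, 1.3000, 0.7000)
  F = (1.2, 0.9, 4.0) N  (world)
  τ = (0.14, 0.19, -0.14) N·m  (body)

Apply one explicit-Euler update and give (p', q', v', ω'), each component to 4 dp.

p' = (-2.4680, 1.9960, 2.7200)
q' = (0.8229, -0.2129, 0.4767, 0.2241)
v' = (-1.6760, -0.0820, 0.5800)
ω' = (-0.9482, 1.3343, 0.6862)

precession coupling ω×(Iω) = (0.0364, 0.0700, -0.0780)
angular accel α = (1.2950, 0.8571, -0.3444)
new body rate ω' = (-0.9482, 1.3343, 0.6862)
Hamilton product q⊗(0,ω) = (-0.9365478, -0.7935764, 1.0243586, 0.7898108)
q + ½dt·q⊗(0,ω), renormalized = (0.8229, -0.2129, 0.4767, 0.2241)
a = (0.6000, 0.4500, 2.0000)
p' = p + v·dt = (-2.4680, 1.9960, 2.7200)
v' = v + a·dt = (-1.6760, -0.0820, 0.5800)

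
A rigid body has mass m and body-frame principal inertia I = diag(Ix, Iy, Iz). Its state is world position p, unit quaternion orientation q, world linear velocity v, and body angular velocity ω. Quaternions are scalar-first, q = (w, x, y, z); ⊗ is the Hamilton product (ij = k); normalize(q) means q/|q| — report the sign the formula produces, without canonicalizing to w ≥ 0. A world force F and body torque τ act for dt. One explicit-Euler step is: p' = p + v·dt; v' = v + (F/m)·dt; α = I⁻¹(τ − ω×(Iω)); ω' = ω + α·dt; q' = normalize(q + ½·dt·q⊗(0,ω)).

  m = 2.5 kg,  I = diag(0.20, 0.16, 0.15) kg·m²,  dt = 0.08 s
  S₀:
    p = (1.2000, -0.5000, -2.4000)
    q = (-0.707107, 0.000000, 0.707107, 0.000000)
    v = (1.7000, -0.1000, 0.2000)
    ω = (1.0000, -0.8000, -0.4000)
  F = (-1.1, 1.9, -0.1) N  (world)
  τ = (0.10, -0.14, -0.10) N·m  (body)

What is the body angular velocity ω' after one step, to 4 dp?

ω' = (1.0413, -0.8600, -0.4704)

gyro term ω×Iω = (-0.0032, -0.0200, 0.0320)
α = I⁻¹(τ − ω×Iω) = (0.5160, -0.7500, -0.8800)
ω + α·dt = (1.0413, -0.8600, -0.4704)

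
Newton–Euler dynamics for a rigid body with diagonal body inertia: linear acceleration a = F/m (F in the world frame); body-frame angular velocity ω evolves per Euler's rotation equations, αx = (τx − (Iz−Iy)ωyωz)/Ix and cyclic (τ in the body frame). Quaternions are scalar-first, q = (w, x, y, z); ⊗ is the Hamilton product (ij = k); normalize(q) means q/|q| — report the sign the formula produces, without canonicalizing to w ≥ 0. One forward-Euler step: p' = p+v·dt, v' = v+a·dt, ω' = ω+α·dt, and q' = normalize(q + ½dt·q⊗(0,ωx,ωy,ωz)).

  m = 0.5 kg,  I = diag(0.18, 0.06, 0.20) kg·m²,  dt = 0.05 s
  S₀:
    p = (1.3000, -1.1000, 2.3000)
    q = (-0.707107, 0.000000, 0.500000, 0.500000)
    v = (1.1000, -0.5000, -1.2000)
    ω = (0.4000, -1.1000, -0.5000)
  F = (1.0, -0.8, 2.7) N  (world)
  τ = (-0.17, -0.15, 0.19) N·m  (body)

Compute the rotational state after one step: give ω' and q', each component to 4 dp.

gyro term ω×Iω = (0.0770, 0.0040, 0.0528)
angular accel α = (-1.3722, -2.5667, 0.6860)
ω + α·dt = (0.3314, -1.2283, -0.4657)
2q̇ = q⊗(0,ω) = (0.8000000, 0.0171572, 0.9778177, 0.1535535)
q + ½dt·q⊗(0,ω), renormalized = (-0.6868, 0.0004, 0.5242, 0.5036)

ω' = (0.3314, -1.2283, -0.4657)
q' = (-0.6868, 0.0004, 0.5242, 0.5036)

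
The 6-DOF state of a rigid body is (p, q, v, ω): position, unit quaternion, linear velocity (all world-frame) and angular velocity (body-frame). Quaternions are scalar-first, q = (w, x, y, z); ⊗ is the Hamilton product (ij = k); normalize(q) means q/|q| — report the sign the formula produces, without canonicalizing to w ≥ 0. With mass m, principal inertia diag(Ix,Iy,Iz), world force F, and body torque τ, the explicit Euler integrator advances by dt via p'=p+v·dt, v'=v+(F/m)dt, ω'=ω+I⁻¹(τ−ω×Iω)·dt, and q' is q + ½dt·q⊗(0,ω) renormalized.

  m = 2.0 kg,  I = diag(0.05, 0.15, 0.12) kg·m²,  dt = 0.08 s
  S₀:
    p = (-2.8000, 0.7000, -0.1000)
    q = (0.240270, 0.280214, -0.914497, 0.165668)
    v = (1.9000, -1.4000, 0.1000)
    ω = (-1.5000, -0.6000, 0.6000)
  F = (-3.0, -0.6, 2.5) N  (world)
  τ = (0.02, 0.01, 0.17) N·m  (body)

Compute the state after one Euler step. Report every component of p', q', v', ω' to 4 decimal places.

p' = (-2.6480, 0.5880, -0.0920)
q' = (0.2306, 0.2472, -0.9347, 0.1096)
v' = (1.7800, -1.4240, 0.2000)
ω' = (-1.4853, -0.6283, 0.6533)

p + v·dt = (-2.6480, 0.5880, -0.0920)
v + (F/m)dt = (1.7800, -1.4240, 0.2000)
precession coupling ω×(Iω) = (0.0108, 0.0630, 0.0900)
(τ − ω×Iω)/I = (0.1840, -0.3533, 0.6667)
new body rate ω' = (-1.4853, -0.6283, 0.6533)
q⊗(0,ω) = (-0.2277780, -0.8097024, -0.5607924, -1.3957119)
q' = normalize(q + ½dt·q⊗(0,ω)) = (0.2306, 0.2472, -0.9347, 0.1096)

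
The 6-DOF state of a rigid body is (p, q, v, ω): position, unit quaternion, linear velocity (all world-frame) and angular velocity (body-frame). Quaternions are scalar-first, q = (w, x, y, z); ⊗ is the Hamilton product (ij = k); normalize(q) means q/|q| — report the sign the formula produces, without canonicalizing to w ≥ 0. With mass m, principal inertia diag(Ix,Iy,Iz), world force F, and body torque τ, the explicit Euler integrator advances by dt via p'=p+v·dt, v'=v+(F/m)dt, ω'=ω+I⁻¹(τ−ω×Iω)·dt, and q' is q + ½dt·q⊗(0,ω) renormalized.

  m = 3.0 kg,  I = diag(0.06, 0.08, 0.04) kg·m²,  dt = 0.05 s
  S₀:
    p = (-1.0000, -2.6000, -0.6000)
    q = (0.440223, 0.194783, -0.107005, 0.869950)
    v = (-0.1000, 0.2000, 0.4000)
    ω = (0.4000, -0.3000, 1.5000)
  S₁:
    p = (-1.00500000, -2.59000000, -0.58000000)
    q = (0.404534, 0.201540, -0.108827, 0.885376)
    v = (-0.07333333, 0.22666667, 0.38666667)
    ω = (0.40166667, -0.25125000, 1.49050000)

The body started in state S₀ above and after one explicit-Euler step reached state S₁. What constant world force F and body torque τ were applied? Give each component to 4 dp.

velocity change Δv = (0.02666667, 0.02666667, -0.01333333)
applied force F = (1.6000, 1.6000, -0.8000)
rate change Δω = (0.00166667, 0.04875000, -0.00950000)
ω₀×(Iω₀) = (0.0180, 0.0120, -0.0024)
applied torque τ = (0.0200, 0.0900, -0.0100)

F = (1.6000, 1.6000, -0.8000)
τ = (0.0200, 0.0900, -0.0100)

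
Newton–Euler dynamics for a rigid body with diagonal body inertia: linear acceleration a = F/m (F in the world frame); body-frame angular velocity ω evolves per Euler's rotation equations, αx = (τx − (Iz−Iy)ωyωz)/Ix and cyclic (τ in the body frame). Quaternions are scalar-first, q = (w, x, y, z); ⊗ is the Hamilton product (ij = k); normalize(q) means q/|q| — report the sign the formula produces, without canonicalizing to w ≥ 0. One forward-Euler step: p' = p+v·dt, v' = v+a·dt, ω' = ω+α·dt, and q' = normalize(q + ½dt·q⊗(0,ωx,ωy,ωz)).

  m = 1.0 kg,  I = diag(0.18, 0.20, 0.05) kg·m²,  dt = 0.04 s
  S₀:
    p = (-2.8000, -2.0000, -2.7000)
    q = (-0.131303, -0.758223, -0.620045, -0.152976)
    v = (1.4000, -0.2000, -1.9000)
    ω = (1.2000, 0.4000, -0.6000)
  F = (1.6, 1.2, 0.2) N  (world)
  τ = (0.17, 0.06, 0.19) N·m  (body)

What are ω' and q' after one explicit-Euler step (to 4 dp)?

ω×(Iω) gyroscopic = (0.0360, -0.0936, 0.0096)
α = I⁻¹(τ − ω×Iω) = (0.7444, 0.7680, 3.6080)
ω' = ω + α·dt = (1.2298, 0.4307, -0.4557)
2q̇ = q⊗(0,ω) = (1.0661000, 0.2756538, -0.6910262, 0.5195466)
q' = normalize(q + ½dt·q⊗(0,ω)) = (-0.1099, -0.7524, -0.6336, -0.1425)

ω' = (1.2298, 0.4307, -0.4557)
q' = (-0.1099, -0.7524, -0.6336, -0.1425)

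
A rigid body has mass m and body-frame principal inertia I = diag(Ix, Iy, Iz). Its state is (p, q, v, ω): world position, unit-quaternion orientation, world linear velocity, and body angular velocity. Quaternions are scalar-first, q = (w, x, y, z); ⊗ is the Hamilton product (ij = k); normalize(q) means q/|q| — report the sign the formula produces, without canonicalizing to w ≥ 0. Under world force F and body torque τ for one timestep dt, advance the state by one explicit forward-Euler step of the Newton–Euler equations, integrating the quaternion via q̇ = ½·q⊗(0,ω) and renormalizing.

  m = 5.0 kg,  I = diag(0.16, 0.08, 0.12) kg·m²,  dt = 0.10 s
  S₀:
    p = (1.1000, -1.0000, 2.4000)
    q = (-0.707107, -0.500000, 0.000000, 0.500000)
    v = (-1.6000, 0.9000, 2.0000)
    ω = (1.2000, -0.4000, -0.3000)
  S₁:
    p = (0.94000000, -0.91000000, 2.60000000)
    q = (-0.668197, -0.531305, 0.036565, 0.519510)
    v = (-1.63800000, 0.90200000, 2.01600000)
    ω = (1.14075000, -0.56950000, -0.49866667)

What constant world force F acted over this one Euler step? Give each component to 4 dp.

F = (-1.9000, 0.1000, 0.8000)

velocity change Δv = (-0.03800000, 0.00200000, 0.01600000)
m·(v₁−v₀)/dt = (-1.9000, 0.1000, 0.8000)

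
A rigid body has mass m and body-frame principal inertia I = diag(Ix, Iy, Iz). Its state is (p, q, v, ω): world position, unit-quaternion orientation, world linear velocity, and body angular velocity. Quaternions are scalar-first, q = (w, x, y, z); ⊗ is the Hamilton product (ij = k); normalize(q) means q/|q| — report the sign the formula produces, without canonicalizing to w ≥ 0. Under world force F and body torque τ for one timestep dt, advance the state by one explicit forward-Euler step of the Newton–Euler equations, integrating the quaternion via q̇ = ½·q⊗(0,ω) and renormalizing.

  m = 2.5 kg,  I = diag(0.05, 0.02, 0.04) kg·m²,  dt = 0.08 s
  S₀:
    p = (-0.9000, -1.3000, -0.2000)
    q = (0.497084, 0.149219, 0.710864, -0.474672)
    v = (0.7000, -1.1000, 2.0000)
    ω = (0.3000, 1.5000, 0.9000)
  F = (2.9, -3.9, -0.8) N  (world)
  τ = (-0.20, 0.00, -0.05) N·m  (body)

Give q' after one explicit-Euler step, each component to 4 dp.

Hamilton product q⊗(0,ω) = (-0.6838569, 1.5009108, 0.4689273, 0.4579449)
q + ½dt·q⊗(0,ω), renormalized = (0.4686, 0.2087, 0.7278, -0.4552)

q' = (0.4686, 0.2087, 0.7278, -0.4552)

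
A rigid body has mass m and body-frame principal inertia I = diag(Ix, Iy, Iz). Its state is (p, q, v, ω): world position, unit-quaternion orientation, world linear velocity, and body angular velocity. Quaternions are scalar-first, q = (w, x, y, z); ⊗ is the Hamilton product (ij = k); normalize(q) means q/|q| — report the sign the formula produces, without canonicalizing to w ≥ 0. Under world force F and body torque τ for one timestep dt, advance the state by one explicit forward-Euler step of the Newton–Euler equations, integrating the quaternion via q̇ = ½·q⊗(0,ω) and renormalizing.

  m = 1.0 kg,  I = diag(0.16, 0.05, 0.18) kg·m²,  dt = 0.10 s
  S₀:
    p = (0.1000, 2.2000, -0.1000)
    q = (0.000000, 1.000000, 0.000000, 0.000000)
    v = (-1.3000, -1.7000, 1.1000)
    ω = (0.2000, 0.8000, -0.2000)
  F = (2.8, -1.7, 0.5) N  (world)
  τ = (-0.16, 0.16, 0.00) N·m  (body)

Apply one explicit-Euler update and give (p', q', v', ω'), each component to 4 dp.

p' = (-0.0300, 2.0300, 0.0100)
q' = (-0.0100, 0.9991, 0.0100, 0.0400)
v' = (-1.0200, -1.8700, 1.1500)
ω' = (0.1130, 1.1184, -0.1902)

angular accel α = (-0.8700, 3.1840, 0.0978)
ω' = ω + α·dt = (0.1130, 1.1184, -0.1902)
q⊗(0,ω) = (-0.2000000, 0.0000000, 0.2000000, 0.8000000)
updated quaternion q' = (-0.0100, 0.9991, 0.0100, 0.0400)
new position p' = (-0.0300, 2.0300, 0.0100)
new velocity v' = (-1.0200, -1.8700, 1.1500)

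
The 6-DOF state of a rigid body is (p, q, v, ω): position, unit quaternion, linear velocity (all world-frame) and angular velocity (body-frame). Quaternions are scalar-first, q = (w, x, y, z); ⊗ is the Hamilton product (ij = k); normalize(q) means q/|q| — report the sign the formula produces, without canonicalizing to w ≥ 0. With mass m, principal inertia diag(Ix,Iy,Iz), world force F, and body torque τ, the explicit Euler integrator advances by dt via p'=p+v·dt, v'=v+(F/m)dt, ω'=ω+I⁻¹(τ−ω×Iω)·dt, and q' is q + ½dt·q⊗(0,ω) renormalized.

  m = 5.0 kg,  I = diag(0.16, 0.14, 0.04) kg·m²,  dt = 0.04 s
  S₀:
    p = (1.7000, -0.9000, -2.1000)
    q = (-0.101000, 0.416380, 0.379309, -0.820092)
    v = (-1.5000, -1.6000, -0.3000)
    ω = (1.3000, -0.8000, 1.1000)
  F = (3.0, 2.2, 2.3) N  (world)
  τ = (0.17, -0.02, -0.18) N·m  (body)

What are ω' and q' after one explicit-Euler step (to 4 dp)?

gyro term ω×Iω = (0.0880, 0.1716, 0.0208)
α = I⁻¹(τ − ω×Iω) = (0.5125, -1.3686, -5.0200)
ω + α·dt = (1.3205, -0.8547, 0.8992)
q⊗(0,ω) = (0.6642544, -0.3701337, -1.4433376, -0.9373057)
q + ½dt·q⊗(0,ω), renormalized = (-0.0877, 0.4087, 0.3502, -0.8382)

ω' = (1.3205, -0.8547, 0.8992)
q' = (-0.0877, 0.4087, 0.3502, -0.8382)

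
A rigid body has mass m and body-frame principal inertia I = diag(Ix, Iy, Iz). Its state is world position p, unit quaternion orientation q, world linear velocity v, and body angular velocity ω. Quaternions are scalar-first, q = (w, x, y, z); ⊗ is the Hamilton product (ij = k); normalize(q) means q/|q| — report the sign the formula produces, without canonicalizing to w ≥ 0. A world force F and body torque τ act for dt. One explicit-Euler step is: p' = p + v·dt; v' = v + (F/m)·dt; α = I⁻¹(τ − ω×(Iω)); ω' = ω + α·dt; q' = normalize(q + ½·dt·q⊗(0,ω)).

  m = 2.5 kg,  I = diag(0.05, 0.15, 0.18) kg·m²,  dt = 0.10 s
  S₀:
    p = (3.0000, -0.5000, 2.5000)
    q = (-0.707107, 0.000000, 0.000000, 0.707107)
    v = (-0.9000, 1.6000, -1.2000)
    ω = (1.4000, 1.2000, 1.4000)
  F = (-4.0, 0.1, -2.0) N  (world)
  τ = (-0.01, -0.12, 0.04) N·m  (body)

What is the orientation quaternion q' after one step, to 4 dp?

q⊗(0,ω) = (-0.9899498, -1.8384782, 0.1414214, -0.9899498)
updated quaternion q' = (-0.7516, -0.0913, 0.0070, 0.6532)

q' = (-0.7516, -0.0913, 0.0070, 0.6532)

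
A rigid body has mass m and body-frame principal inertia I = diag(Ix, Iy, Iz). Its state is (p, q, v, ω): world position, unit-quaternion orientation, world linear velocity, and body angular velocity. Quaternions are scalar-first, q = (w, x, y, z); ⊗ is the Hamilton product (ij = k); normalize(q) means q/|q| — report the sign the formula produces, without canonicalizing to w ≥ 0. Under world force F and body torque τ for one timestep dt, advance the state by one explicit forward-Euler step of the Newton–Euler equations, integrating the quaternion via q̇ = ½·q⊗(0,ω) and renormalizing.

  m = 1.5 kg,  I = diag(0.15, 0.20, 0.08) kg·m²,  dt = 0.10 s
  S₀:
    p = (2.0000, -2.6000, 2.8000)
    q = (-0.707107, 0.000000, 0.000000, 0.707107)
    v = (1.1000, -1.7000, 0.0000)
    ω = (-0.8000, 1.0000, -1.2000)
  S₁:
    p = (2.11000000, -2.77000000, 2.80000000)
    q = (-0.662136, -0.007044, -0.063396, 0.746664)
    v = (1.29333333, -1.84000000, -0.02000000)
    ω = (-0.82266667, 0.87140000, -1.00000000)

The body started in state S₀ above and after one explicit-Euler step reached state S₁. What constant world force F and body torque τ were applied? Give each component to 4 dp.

F = (2.9000, -2.1000, -0.3000)
τ = (0.1100, -0.1900, 0.1200)

rate change Δω = (-0.02266667, -0.12860000, 0.20000000)
τ = I·(Δω/dt) + ω₀×(Iω₀) = (0.1100, -0.1900, 0.1200)
v₁ − v₀ = (0.19333333, -0.14000000, -0.02000000)
applied force F = (2.9000, -2.1000, -0.3000)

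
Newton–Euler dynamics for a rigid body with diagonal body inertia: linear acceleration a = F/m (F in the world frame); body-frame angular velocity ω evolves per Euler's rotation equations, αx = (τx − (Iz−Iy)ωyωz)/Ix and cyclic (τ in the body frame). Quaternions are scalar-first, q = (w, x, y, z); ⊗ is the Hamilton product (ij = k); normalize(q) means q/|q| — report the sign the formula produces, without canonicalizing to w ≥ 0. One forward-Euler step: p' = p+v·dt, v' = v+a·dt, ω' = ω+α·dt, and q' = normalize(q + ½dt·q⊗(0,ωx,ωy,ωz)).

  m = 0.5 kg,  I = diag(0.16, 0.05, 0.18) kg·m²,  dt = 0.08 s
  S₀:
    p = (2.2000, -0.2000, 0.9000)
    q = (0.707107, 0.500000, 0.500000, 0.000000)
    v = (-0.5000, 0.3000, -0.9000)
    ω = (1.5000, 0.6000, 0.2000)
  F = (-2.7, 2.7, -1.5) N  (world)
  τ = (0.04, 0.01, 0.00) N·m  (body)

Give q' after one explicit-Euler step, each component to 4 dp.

2q̇ = q⊗(0,ω) = (-1.0500000, 1.1606605, 0.3242642, -0.3085786)
q + ½dt·q⊗(0,ω), renormalized = (0.6637, 0.5453, 0.5119, -0.0123)

q' = (0.6637, 0.5453, 0.5119, -0.0123)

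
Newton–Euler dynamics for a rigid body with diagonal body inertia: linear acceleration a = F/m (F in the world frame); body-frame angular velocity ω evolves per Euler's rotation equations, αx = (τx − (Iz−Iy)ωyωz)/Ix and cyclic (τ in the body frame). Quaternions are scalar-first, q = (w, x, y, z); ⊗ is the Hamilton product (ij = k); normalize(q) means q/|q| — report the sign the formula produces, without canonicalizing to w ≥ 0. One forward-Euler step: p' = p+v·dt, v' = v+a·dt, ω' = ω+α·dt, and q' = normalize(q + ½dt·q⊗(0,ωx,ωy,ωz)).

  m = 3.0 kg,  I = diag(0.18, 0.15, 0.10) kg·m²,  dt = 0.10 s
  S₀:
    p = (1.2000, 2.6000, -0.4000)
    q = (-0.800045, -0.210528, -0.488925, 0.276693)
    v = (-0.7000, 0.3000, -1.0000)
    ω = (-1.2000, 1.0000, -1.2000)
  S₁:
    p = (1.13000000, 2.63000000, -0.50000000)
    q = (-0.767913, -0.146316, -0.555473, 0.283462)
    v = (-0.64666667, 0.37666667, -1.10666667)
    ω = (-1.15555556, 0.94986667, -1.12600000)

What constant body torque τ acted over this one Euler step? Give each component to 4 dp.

rate change Δω = (0.04444444, -0.05013333, 0.07400000)
τ = I·(Δω/dt) + ω₀×(Iω₀) = (0.1400, 0.0400, 0.1100)

τ = (0.1400, 0.0400, 0.1100)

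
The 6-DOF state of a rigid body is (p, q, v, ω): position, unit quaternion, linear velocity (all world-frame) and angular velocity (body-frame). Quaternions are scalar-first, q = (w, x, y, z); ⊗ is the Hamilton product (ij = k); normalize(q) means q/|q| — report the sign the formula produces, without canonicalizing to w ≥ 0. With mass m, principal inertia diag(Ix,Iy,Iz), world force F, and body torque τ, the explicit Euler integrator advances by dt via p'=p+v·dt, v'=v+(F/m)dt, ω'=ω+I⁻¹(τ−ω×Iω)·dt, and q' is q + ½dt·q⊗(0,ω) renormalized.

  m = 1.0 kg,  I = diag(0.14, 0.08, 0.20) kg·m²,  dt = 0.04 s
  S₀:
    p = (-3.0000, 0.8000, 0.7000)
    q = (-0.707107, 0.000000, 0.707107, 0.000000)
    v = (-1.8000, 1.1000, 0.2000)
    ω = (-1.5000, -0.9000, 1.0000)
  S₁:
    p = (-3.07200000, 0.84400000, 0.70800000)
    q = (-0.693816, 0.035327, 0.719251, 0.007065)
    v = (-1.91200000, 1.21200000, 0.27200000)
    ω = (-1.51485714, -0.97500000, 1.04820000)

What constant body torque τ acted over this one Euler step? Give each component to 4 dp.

τ = (-0.1600, -0.0600, 0.1600)

Δω = ω₁−ω₀ = (-0.01485714, -0.07500000, 0.04820000)
ω₀×(Iω₀) = (-0.1080, 0.0900, -0.0810)
applied torque τ = (-0.1600, -0.0600, 0.1600)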